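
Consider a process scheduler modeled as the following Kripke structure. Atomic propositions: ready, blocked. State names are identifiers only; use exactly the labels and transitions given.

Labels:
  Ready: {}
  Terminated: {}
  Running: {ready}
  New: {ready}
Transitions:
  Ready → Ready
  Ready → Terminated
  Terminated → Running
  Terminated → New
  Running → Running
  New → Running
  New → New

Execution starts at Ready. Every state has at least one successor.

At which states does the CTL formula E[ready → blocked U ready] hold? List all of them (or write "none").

{Ready, Terminated, Running, New}

States satisfying ready → blocked: {Ready, Terminated}.
States satisfying ready: {Running, New}.
States satisfying E[ready → blocked U ready]: {Ready, Terminated, Running, New}.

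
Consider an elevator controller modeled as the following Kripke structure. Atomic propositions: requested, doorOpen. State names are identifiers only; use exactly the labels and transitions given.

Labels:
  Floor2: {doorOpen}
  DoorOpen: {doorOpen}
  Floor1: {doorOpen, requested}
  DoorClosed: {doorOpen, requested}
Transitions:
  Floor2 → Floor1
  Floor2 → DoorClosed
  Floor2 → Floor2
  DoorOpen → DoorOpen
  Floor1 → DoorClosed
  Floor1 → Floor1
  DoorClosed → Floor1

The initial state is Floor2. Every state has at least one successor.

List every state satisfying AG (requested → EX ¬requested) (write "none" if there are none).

States satisfying requested → EX ¬requested: {Floor2, DoorOpen}.
States satisfying AG (requested → EX ¬requested): {DoorOpen}.

{DoorOpen}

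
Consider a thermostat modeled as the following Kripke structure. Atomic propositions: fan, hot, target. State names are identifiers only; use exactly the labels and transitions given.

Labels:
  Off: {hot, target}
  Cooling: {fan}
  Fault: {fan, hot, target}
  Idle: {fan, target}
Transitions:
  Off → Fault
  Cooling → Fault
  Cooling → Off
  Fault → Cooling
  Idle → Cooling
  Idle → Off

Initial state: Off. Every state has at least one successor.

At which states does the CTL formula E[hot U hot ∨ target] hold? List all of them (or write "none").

States satisfying hot: {Off, Fault}.
States satisfying hot ∨ target: {Off, Fault, Idle}.
States satisfying E[hot U hot ∨ target]: {Off, Fault, Idle}.

{Off, Fault, Idle}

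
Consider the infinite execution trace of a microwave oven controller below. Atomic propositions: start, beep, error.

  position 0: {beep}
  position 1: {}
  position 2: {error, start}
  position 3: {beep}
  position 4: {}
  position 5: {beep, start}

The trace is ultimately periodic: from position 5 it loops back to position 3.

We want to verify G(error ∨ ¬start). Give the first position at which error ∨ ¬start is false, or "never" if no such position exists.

5

Check error ∨ ¬start at each position in order: 0 ✓, 1 ✓, 2 ✓, 3 ✓, 4 ✓.
At position 5 the labels are {beep, start}, so error ∨ ¬start is false there. This is the first violation.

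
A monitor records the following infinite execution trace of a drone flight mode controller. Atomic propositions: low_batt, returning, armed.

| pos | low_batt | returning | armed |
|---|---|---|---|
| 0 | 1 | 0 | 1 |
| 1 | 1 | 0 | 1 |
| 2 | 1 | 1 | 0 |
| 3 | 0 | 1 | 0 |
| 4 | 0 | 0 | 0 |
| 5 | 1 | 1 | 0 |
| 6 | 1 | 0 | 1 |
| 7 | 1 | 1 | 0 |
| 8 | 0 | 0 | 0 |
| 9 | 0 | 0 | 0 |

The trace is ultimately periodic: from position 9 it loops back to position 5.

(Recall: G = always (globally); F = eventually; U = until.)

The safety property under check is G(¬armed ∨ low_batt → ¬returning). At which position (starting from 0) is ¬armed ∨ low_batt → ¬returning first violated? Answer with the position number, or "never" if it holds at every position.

2

Check ¬armed ∨ low_batt → ¬returning at each position in order: 0 ✓, 1 ✓.
At position 2 the labels are {low_batt, returning}, so ¬armed ∨ low_batt → ¬returning is false there. This is the first violation.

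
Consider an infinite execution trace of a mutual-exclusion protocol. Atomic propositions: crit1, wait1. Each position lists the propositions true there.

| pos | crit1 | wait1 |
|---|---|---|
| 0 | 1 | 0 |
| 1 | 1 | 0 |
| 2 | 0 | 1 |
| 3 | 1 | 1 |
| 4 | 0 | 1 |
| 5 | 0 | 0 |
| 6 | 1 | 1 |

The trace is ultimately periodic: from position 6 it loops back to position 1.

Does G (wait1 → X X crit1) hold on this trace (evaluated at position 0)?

wait1 → X X crit1 must hold at every position from 0 onward. It fails at position 2, so G (wait1 → X X crit1) is false.
Positions where wait1 holds: 2, 3, 4, 6.
Check X X crit1 at each: 2→fails, 3→fails, 4→ok, 6→fails.

Violated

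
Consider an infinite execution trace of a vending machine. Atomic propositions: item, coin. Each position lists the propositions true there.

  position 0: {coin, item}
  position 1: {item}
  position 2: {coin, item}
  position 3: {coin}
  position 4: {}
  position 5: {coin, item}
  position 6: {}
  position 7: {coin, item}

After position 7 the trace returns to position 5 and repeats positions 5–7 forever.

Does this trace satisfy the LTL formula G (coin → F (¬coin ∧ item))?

coin → F (¬coin ∧ item) must hold at every position from 0 onward. It fails at position 2, so G (coin → F (¬coin ∧ item)) is false.
Positions where coin holds: 0, 2, 3, 5, 7.
Check F (¬coin ∧ item) at each: 0→ok, 2→fails, 3→fails, 5→fails, 7→fails.

No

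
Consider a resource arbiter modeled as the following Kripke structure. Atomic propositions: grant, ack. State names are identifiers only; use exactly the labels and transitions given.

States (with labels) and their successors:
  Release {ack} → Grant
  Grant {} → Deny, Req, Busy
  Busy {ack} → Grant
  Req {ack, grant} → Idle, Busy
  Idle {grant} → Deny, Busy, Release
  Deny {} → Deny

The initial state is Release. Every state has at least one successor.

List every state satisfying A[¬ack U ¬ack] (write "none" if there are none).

States satisfying ¬ack: {Grant, Idle, Deny}.
States satisfying A[¬ack U ¬ack]: {Grant, Idle, Deny}.

{Grant, Idle, Deny}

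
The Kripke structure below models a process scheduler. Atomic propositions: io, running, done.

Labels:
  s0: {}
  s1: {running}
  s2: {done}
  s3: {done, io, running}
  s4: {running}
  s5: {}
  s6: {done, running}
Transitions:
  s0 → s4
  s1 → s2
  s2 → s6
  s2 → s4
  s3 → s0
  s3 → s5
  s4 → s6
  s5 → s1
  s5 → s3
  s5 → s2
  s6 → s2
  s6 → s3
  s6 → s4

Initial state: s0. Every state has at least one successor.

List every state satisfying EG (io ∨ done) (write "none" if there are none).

{s2, s6}

States satisfying io ∨ done: {s2, s3, s6}.
States satisfying EG (io ∨ done): {s2, s6}.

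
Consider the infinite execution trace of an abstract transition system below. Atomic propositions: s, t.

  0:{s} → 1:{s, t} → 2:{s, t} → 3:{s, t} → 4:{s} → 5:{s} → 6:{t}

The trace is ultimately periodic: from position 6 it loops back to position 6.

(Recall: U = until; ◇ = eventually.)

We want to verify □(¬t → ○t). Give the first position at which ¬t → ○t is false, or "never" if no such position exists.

Check ¬t → ○t at each position in order: 0 ✓, 1 ✓, 2 ✓, 3 ✓.
At position 4 the labels are {s} and the next position 5 has {s}, so ¬t → ○t is false there. This is the first violation.

4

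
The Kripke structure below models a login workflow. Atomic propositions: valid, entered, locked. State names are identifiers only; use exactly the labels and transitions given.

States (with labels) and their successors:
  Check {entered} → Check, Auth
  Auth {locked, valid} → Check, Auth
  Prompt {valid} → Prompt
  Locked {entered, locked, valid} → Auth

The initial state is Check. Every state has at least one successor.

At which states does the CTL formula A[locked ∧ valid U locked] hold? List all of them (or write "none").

States satisfying locked ∧ valid: {Auth, Locked}.
States satisfying locked: {Auth, Locked}.
States satisfying A[locked ∧ valid U locked]: {Auth, Locked}.

{Auth, Locked}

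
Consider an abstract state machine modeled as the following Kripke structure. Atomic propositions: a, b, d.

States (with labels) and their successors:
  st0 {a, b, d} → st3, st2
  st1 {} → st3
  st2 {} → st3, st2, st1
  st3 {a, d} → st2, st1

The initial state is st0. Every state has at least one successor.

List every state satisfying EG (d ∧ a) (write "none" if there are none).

States satisfying d ∧ a: {st0, st3}.
States satisfying EG (d ∧ a): ∅.

none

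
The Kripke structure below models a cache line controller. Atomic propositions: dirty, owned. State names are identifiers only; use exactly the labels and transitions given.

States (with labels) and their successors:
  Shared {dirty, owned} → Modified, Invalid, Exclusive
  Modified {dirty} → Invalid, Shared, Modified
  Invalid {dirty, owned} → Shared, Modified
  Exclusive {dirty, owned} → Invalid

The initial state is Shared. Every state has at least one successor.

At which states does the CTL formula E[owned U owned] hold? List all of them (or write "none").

{Shared, Invalid, Exclusive}

States satisfying owned: {Shared, Invalid, Exclusive}.
States satisfying E[owned U owned]: {Shared, Invalid, Exclusive}.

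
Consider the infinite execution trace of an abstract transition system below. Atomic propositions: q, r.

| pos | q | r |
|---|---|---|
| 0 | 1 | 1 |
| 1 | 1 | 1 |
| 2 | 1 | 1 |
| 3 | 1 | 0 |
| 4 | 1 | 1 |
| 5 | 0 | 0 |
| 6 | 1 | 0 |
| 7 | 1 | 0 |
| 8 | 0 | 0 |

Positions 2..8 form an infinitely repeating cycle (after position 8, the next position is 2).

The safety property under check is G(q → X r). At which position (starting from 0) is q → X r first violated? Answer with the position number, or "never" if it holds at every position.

2

Check q → X r at each position in order: 0 ✓, 1 ✓.
At position 2 the labels are {q, r} and the next position 3 has {q}, so q → X r is false there. This is the first violation.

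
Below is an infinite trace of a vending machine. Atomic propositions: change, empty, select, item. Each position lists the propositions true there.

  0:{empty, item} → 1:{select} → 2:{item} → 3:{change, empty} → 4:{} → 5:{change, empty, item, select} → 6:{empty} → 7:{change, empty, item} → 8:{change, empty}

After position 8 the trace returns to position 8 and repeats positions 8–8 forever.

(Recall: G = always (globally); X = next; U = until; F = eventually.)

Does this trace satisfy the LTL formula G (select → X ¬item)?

Does not hold

select → X ¬item must hold at every position from 0 onward. It fails at position 1, so G (select → X ¬item) is false.
Positions where select holds: 1, 5.
Check X ¬item at each: 1→fails, 5→ok.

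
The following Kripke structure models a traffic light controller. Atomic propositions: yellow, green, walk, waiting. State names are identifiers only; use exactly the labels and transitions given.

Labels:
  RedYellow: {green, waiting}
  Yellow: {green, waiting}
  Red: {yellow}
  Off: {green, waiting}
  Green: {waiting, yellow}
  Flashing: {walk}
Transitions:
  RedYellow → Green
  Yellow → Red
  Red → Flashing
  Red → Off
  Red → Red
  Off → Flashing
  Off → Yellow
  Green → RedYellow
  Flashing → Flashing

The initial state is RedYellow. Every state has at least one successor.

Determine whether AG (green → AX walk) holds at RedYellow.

Does not hold

States satisfying green → AX walk: {Red, Green, Flashing}.
States satisfying AG (green → AX walk): {Flashing}.
RedYellow is reachable from RedYellow and violates green → AX walk, so AG fails at RedYellow.
RedYellow ∉ Sat(AG (green → AX walk)).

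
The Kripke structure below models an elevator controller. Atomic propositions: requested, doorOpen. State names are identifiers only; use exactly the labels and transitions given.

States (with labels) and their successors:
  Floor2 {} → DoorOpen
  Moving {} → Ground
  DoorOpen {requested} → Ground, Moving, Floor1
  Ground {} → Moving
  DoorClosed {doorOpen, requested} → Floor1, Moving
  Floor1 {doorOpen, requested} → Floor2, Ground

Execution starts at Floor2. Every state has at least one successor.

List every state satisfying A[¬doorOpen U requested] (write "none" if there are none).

{Floor2, DoorOpen, DoorClosed, Floor1}

States satisfying ¬doorOpen: {Floor2, Moving, DoorOpen, Ground}.
States satisfying requested: {DoorOpen, DoorClosed, Floor1}.
States satisfying A[¬doorOpen U requested]: {Floor2, DoorOpen, DoorClosed, Floor1}.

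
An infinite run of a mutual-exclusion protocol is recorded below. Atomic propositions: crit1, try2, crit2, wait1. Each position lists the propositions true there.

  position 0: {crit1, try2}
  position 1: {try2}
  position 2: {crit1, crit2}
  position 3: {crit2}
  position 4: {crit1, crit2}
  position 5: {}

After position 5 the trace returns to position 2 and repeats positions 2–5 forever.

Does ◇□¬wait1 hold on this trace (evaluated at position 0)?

□¬wait1 holds at position 0, which is reachable from 0, so ◇□¬wait1 holds.

Satisfied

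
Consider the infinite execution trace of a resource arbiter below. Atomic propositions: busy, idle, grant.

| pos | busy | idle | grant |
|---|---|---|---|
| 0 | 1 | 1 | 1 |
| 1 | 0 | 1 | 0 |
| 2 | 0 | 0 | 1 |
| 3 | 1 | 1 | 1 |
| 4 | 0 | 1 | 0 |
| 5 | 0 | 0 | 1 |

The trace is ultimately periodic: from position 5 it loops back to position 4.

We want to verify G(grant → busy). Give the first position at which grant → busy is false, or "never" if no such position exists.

2

Check grant → busy at each position in order: 0 ✓, 1 ✓.
At position 2 the labels are {grant}, so grant → busy is false there. This is the first violation.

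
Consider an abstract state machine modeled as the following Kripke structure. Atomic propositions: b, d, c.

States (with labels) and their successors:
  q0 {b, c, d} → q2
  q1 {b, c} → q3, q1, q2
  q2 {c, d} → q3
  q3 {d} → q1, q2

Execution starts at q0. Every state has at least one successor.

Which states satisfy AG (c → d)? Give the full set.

none

States satisfying c → d: {q0, q2, q3}.
States satisfying AG (c → d): ∅.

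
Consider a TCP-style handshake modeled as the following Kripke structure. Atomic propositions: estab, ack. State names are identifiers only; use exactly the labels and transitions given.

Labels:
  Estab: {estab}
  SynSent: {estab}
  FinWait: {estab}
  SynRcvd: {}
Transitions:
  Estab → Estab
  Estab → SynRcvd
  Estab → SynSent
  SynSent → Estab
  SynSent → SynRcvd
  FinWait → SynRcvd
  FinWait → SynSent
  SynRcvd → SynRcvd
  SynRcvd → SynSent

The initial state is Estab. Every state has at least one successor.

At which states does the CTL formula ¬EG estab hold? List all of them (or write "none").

States satisfying estab: {Estab, SynSent, FinWait}.
States satisfying EG estab: {Estab, SynSent, FinWait}.
States satisfying ¬EG estab: {SynRcvd}.

{SynRcvd}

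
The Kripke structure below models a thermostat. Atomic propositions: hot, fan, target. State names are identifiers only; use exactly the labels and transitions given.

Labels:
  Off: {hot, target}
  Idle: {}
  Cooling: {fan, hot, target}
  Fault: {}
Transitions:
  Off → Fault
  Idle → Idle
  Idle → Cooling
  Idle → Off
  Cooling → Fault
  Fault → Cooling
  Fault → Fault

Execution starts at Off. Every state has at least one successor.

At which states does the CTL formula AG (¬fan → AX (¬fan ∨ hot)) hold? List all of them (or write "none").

States satisfying ¬fan → AX (¬fan ∨ hot): {Off, Idle, Cooling, Fault}.
States satisfying AG (¬fan → AX (¬fan ∨ hot)): {Off, Idle, Cooling, Fault}.

{Off, Idle, Cooling, Fault}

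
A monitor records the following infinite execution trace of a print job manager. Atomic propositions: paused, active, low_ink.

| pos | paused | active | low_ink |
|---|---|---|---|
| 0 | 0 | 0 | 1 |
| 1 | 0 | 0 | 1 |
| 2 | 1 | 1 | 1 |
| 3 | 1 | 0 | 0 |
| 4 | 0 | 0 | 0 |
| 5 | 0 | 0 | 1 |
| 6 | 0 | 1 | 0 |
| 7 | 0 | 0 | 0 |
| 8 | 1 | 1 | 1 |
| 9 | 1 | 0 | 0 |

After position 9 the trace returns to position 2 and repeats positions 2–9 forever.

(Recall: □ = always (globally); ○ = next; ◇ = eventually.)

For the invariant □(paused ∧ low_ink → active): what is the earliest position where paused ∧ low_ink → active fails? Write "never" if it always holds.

paused ∧ low_ink → active holds at every position 0..9, and those are all the positions the trace ever visits, so the invariant □(paused ∧ low_ink → active) is never violated.

never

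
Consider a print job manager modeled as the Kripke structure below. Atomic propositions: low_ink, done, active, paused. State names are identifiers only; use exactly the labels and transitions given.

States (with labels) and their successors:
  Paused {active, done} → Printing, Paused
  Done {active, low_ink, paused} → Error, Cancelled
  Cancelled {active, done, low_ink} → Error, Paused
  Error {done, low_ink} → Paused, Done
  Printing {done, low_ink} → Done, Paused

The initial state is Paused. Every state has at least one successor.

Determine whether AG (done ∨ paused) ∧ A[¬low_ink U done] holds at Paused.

Satisfied

States satisfying done ∨ paused: {Paused, Done, Cancelled, Error, Printing}.
States satisfying AG (done ∨ paused): {Paused, Done, Cancelled, Error, Printing}.
States satisfying ¬low_ink: {Paused}.
States satisfying done: {Paused, Cancelled, Error, Printing}.
States satisfying A[¬low_ink U done]: {Paused, Cancelled, Error, Printing}.
States satisfying AG (done ∨ paused) ∧ A[¬low_ink U done]: {Paused, Cancelled, Error, Printing}.
Paused ∈ Sat(AG (done ∨ paused) ∧ A[¬low_ink U done]).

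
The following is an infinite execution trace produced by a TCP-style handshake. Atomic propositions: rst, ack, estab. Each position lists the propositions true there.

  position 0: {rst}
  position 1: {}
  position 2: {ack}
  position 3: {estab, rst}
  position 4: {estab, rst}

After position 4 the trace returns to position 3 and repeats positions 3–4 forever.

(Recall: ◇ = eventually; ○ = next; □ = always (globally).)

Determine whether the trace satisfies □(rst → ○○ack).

rst → ○○ack must hold at every position from 0 onward. It fails at position 3, so □(rst → ○○ack) is false.
Positions where rst holds: 0, 3, 4.
Check ○○ack at each: 0→ok, 3→fails, 4→fails.

Violated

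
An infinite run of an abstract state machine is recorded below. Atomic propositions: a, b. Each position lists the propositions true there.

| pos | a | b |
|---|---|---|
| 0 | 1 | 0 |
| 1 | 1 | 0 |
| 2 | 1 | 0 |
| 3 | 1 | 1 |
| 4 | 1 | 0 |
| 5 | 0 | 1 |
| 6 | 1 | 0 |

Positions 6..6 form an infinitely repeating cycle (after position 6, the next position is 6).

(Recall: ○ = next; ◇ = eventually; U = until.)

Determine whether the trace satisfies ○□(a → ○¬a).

Does not hold

The position after 0 is 1; □(a → ○¬a) is false there.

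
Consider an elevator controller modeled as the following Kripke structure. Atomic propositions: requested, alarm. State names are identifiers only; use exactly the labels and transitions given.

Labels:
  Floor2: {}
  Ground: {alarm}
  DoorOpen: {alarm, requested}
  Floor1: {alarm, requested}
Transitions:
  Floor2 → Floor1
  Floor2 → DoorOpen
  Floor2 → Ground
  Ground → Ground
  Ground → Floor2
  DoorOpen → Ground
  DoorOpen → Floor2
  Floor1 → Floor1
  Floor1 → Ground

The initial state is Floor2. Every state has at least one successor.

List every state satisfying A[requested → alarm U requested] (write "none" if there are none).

States satisfying requested → alarm: {Floor2, Ground, DoorOpen, Floor1}.
States satisfying requested: {DoorOpen, Floor1}.
States satisfying A[requested → alarm U requested]: {DoorOpen, Floor1}.

{DoorOpen, Floor1}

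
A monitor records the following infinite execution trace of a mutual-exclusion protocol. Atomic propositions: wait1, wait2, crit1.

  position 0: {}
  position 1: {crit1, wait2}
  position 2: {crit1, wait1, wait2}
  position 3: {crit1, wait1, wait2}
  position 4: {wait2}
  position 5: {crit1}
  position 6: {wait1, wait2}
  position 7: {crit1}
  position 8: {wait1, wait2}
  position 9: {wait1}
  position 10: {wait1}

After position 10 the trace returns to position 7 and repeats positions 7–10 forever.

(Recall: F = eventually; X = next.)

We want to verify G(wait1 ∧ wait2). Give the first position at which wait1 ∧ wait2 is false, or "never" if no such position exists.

At position 0 the labels are {}, so wait1 ∧ wait2 is false there. This is the first violation.

0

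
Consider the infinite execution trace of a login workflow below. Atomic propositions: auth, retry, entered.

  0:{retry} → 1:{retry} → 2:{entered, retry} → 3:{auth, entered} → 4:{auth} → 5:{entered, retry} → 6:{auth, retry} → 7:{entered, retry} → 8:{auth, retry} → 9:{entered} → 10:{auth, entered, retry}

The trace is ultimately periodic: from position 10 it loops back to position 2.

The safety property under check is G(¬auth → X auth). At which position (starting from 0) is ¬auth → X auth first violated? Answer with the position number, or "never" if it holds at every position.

0

At position 0 the labels are {retry} and the next position 1 has {retry}, so ¬auth → X auth is false there. This is the first violation.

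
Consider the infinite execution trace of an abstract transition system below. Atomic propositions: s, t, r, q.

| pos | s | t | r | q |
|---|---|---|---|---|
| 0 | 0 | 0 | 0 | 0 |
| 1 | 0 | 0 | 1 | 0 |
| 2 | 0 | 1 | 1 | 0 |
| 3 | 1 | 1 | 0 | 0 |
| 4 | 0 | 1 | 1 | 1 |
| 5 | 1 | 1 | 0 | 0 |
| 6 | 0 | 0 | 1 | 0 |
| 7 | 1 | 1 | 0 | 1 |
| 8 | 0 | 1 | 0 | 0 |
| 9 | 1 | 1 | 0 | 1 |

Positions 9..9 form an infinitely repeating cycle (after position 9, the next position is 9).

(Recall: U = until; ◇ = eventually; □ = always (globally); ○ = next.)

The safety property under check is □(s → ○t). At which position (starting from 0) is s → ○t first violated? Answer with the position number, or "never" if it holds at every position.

Check s → ○t at each position in order: 0 ✓, 1 ✓, 2 ✓, 3 ✓, 4 ✓.
At position 5 the labels are {s, t} and the next position 6 has {r}, so s → ○t is false there. This is the first violation.

5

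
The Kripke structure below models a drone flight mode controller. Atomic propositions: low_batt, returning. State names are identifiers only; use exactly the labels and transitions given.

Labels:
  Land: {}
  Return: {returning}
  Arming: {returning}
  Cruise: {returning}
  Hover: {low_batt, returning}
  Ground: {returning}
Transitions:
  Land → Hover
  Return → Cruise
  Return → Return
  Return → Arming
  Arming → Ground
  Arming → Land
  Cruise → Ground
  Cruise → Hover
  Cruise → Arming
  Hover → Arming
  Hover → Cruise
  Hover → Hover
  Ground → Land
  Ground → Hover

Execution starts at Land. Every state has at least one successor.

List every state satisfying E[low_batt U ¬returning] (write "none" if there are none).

States satisfying low_batt: {Hover}.
States satisfying ¬returning: {Land}.
States satisfying E[low_batt U ¬returning]: {Land}.

{Land}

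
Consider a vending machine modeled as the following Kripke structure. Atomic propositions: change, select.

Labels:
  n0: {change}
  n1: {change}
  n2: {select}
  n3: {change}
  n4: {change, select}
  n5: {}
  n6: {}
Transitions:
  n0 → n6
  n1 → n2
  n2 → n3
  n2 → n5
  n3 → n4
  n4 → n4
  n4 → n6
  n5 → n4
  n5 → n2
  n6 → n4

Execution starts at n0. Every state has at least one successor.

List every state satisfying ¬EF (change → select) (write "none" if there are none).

States satisfying change → select: {n2, n4, n5, n6}.
States satisfying EF (change → select): {n0, n1, n2, n3, n4, n5, n6}.
States satisfying ¬EF (change → select): ∅.

none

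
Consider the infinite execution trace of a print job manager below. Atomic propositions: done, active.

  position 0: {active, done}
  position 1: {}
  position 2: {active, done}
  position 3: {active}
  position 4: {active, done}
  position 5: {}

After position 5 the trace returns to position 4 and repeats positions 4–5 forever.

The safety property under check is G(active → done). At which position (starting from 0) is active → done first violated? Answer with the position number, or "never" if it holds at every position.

3

Check active → done at each position in order: 0 ✓, 1 ✓, 2 ✓.
At position 3 the labels are {active}, so active → done is false there. This is the first violation.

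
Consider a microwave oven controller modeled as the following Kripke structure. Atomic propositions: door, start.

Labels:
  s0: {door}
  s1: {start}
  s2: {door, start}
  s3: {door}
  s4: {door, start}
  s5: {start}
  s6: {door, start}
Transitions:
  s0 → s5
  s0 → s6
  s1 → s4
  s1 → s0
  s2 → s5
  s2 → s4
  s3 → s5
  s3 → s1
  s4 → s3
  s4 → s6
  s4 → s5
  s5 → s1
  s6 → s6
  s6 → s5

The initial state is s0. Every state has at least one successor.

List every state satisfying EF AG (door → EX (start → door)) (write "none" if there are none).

none

States satisfying AG (door → EX (start → door)): ∅.
States satisfying EF AG (door → EX (start → door)): ∅.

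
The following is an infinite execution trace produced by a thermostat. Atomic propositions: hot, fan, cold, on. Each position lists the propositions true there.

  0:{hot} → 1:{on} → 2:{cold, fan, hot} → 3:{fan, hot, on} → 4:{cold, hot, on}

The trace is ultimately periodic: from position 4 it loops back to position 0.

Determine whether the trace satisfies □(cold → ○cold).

Violated

cold → ○cold must hold at every position from 0 onward. It fails at position 2, so □(cold → ○cold) is false.
Positions where cold holds: 2, 4.
Check ○cold at each: 2→fails, 4→fails.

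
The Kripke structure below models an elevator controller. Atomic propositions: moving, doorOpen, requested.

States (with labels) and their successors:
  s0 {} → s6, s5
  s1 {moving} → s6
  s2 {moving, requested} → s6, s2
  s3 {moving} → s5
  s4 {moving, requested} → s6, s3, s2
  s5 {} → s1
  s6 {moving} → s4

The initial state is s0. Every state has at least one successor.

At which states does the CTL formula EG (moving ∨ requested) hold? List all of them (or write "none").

States satisfying moving ∨ requested: {s1, s2, s3, s4, s6}.
States satisfying EG (moving ∨ requested): {s1, s2, s4, s6}.

{s1, s2, s4, s6}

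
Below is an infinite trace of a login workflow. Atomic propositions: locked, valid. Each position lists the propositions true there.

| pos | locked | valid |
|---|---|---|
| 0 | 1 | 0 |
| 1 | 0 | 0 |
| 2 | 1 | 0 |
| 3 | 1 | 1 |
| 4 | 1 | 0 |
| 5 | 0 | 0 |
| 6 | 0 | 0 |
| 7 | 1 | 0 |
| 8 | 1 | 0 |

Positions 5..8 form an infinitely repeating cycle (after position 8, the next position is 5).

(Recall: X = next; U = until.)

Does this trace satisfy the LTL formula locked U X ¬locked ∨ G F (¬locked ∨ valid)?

Holds

Walking from position 0: X ¬locked first holds at position 0, and locked holds at every earlier position along the way, so locked U X ¬locked holds.
F (¬locked ∨ valid) holds at every position 0..8, and those are all positions ever visited, so G F (¬locked ∨ valid) holds.
At position 0: locked U X ¬locked is true; G F (¬locked ∨ valid) is true; so locked U X ¬locked ∨ G F (¬locked ∨ valid) is true.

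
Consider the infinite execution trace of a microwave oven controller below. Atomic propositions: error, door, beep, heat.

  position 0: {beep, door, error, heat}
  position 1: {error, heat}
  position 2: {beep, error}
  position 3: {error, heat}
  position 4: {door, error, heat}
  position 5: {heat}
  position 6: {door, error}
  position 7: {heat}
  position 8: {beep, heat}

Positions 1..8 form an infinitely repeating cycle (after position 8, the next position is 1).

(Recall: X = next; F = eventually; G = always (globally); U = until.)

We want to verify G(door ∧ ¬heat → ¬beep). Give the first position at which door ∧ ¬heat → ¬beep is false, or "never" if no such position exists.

door ∧ ¬heat → ¬beep holds at every position 0..8, and those are all the positions the trace ever visits, so the invariant G(door ∧ ¬heat → ¬beep) is never violated.

never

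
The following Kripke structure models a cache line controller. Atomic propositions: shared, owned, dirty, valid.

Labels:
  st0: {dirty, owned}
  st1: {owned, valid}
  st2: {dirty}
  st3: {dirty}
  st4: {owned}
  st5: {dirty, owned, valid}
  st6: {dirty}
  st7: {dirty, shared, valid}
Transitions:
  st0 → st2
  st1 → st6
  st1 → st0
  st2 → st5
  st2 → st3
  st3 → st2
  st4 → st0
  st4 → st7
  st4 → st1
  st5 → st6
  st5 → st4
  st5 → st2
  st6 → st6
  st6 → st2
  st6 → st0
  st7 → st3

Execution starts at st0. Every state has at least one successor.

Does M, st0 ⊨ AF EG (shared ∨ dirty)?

States satisfying EG (shared ∨ dirty): {st0, st2, st3, st5, st6, st7}.
States satisfying AF EG (shared ∨ dirty): {st0, st1, st2, st3, st4, st5, st6, st7}.
st0 ∈ Sat(AF EG (shared ∨ dirty)).

Yes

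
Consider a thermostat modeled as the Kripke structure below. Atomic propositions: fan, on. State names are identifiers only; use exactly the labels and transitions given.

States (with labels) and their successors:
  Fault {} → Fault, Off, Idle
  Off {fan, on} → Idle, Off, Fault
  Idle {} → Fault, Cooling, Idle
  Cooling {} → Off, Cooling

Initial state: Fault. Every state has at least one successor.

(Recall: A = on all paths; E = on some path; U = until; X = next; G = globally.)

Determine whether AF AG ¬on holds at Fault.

No

States satisfying AG ¬on: ∅.
States satisfying AF AG ¬on: ∅.
There is a path from Fault along which AG ¬on never holds.
Fault ∉ Sat(AF AG ¬on).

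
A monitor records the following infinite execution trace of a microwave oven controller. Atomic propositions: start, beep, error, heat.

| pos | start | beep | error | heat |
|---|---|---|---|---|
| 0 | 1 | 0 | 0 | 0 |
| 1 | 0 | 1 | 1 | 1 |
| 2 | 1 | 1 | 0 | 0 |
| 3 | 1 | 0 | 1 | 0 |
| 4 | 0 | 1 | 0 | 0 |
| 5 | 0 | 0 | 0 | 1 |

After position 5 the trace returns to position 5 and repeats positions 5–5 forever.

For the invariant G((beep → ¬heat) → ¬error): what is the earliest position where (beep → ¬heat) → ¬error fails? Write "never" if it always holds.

Check (beep → ¬heat) → ¬error at each position in order: 0 ✓, 1 ✓, 2 ✓.
At position 3 the labels are {error, start}, so (beep → ¬heat) → ¬error is false there. This is the first violation.

3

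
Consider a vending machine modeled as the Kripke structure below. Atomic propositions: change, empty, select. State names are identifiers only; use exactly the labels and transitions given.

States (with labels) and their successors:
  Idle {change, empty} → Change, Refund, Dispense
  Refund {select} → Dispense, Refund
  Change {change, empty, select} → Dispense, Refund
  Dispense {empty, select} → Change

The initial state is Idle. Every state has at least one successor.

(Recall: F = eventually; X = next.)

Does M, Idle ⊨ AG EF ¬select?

States satisfying EF ¬select: {Idle}.
States satisfying AG EF ¬select: ∅.
Change is reachable from Idle and violates EF ¬select, so AG fails at Idle.
Idle ∉ Sat(AG EF ¬select).

Does not hold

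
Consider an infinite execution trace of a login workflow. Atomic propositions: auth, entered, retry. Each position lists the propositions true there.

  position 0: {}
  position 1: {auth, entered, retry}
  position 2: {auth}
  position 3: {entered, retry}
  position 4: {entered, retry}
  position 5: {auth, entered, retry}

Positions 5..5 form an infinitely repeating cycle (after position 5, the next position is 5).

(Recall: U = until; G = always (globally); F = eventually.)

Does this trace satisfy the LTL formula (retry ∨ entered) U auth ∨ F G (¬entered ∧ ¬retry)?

Walking from position 0: at position 0, auth has not yet held and retry ∨ entered fails, so (retry ∨ entered) U auth is false.
G (¬entered ∧ ¬retry) is false at every position 0..5, so it never becomes true and F G (¬entered ∧ ¬retry) fails.
At position 0: (retry ∨ entered) U auth is false; F G (¬entered ∧ ¬retry) is false; so (retry ∨ entered) U auth ∨ F G (¬entered ∧ ¬retry) is false.

Does not hold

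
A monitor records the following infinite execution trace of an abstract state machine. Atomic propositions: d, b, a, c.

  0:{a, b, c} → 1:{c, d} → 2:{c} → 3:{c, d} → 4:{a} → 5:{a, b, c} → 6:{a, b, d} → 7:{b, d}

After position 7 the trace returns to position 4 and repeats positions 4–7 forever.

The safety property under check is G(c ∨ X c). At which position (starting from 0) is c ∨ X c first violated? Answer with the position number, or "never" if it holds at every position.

6

Check c ∨ X c at each position in order: 0 ✓, 1 ✓, 2 ✓, 3 ✓, 4 ✓, 5 ✓.
At position 6 the labels are {a, b, d} and the next position 7 has {b, d}, so c ∨ X c is false there. This is the first violation.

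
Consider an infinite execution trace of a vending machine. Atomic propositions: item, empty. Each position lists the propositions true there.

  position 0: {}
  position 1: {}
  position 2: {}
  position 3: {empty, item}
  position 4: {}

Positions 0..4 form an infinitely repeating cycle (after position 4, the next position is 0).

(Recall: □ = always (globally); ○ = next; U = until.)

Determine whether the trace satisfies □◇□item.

◇□item must hold at every position from 0 onward. It fails at position 0, so □◇□item is false.

Does not hold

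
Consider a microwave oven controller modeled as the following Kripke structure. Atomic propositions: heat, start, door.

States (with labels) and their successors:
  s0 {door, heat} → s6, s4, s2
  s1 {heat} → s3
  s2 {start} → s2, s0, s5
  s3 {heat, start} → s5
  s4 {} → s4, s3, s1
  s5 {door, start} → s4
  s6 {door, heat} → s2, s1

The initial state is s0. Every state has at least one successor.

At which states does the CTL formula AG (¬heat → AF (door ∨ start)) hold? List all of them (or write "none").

States satisfying ¬heat → AF (door ∨ start): {s0, s1, s2, s3, s5, s6}.
States satisfying AG (¬heat → AF (door ∨ start)): ∅.

none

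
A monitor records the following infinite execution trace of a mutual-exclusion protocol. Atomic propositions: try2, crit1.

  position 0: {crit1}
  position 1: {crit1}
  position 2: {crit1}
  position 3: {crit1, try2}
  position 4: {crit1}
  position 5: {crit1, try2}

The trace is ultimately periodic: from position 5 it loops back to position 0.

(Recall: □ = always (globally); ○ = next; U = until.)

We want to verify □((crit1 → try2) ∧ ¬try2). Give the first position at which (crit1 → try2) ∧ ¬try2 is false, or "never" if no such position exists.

At position 0 the labels are {crit1}, so (crit1 → try2) ∧ ¬try2 is false there. This is the first violation.

0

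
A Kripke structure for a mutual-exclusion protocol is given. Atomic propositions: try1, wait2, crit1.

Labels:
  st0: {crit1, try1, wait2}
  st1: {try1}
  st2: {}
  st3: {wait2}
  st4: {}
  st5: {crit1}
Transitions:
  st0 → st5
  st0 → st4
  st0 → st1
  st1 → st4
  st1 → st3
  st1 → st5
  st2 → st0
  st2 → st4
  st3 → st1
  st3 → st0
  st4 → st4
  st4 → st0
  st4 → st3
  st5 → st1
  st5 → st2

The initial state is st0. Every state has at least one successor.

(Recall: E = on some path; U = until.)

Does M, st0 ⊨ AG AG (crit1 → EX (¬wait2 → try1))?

States satisfying AG (crit1 → EX (¬wait2 → try1)): {st0, st1, st2, st3, st4, st5}.
States satisfying AG AG (crit1 → EX (¬wait2 → try1)): {st0, st1, st2, st3, st4, st5}.
Every state reachable from st0 satisfies AG (crit1 → EX (¬wait2 → try1)).
st0 ∈ Sat(AG AG (crit1 → EX (¬wait2 → try1))).

Yes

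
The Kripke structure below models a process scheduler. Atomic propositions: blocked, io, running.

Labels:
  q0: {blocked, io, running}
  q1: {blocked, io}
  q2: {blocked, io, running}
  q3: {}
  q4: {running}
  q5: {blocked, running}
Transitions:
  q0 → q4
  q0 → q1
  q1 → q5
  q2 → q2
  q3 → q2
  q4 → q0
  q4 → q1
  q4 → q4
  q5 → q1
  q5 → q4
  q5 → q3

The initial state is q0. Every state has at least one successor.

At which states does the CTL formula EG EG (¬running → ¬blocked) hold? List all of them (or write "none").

{q0, q2, q3, q4, q5}

States satisfying EG (¬running → ¬blocked): {q0, q2, q3, q4, q5}.
States satisfying EG EG (¬running → ¬blocked): {q0, q2, q3, q4, q5}.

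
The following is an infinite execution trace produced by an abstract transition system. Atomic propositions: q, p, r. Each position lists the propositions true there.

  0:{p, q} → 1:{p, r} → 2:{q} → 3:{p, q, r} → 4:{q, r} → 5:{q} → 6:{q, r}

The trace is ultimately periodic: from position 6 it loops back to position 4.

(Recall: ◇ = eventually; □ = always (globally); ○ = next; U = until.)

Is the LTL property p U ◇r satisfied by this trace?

Walking from position 0: ◇r first holds at position 0, and p holds at every earlier position along the way, so p U ◇r holds.

Yes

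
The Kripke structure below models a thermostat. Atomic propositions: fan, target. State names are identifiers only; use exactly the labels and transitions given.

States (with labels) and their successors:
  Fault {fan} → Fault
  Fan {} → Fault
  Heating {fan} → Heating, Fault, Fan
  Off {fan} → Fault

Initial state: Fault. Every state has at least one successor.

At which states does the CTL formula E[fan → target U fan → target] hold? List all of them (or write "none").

States satisfying fan → target: {Fan}.
States satisfying E[fan → target U fan → target]: {Fan}.

{Fan}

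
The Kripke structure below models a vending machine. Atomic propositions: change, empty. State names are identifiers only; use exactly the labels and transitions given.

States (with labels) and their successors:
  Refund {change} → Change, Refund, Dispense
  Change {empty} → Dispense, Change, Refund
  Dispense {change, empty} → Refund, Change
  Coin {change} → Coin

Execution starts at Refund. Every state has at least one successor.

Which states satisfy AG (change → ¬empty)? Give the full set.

{Coin}

States satisfying change → ¬empty: {Refund, Change, Coin}.
States satisfying AG (change → ¬empty): {Coin}.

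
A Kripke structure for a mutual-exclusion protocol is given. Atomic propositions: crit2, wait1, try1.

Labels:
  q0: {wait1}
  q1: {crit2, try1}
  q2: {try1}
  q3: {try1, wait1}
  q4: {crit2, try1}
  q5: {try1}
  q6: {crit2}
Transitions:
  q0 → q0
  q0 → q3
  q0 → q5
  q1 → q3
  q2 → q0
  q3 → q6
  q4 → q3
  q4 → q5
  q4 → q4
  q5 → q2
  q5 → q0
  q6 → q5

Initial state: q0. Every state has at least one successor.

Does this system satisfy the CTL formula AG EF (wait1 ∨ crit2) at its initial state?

Holds

States satisfying EF (wait1 ∨ crit2): {q0, q1, q2, q3, q4, q5, q6}.
States satisfying AG EF (wait1 ∨ crit2): {q0, q1, q2, q3, q4, q5, q6}.
Every state reachable from q0 satisfies EF (wait1 ∨ crit2).
q0 ∈ Sat(AG EF (wait1 ∨ crit2)).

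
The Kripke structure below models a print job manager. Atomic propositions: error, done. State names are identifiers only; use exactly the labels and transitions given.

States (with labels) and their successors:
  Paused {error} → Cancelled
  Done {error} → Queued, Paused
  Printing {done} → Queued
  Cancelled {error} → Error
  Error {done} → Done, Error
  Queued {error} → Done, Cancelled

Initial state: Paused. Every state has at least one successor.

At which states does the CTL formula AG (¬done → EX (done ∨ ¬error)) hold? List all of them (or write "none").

States satisfying ¬done → EX (done ∨ ¬error): {Printing, Cancelled, Error}.
States satisfying AG (¬done → EX (done ∨ ¬error)): ∅.

none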